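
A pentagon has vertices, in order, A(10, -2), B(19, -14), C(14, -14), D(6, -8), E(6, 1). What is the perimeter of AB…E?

|AB| = √((9)² + (-12)²) = √225 = 15
|BC| = √((-5)² + (0)²) = √25 = 5
|CD| = √((-8)² + (6)²) = √100 = 10
|DE| = √((0)² + (9)²) = √81 = 9
|EA| = √((4)² + (-3)²) = √25 = 5
Perimeter = 15 + 5 + 10 + 9 + 5 = 44.

44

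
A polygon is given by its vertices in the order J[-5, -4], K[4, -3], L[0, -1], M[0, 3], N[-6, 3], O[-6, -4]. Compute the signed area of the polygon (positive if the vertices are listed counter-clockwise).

Cross-terms: 31, -4, 0, 18, 42, 4  ⇒  Σ = 91
Signed area = Σ/2 = 45.5 (positive ⇒ counter-clockwise traversal).

45.5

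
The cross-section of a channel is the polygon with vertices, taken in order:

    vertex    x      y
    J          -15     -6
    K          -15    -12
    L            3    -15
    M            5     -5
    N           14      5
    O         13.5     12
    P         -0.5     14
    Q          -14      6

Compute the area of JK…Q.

Σ = (90) + (261) + (60) + (95) + (100.5) + (195) + (193) + (174) = 1168.5
Area = |Σ|/2 = 584.25.

584.25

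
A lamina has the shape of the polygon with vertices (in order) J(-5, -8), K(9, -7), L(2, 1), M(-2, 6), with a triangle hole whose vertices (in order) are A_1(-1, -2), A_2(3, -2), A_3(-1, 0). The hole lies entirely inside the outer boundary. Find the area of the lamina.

91

Outer boundary:
Apply the shoelace (surveyor's) formula: 2A = Σ (x_i·y_{i+1} − x_{i+1}·y_i), indices taken mod 4.
Σ = (107) + (23) + (14) + (46) = 190
Area = |Σ|/2 = 95.
Hole:
Apply the shoelace formula: 2A = Σ (x_i·y_{i+1} − x_{i+1}·y_i), indices taken mod 3.
Σ = (8) + (-2) + (2) = 8
Area = |Σ|/2 = 4.
Net area = 95 − 4 = 91.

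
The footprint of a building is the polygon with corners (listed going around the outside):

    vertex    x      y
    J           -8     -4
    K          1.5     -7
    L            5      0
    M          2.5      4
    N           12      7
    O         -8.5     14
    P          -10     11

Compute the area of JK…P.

244.25

Cross-terms: 62, 35, 20, -30.5, 227.5, 46.5, 128  ⇒  Σ = 488.5
Area = |Σ|/2 = 244.25.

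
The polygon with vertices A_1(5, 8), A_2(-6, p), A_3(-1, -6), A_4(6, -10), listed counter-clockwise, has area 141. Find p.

9

The doubled signed area Σ (x_i y_{i+1} − x_{i+1} y_i) is linear in p.
With p=0 it equals 228; the coefficient of p is 6 (from the two edges through A_2).
So 6·p + 228 = 2·141 = 282 ⇒ p = 9.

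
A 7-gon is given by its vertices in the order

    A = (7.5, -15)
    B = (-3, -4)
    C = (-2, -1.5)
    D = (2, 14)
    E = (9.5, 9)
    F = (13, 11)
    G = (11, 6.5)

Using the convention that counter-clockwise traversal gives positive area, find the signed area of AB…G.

A→B: (7.5)(-4) − (-3)(-15) = -75
B→C: (-3)(-1.5) − (-2)(-4) = -3.5
C→D: (-2)(14) − (2)(-1.5) = -25
D→E: (2)(9) − (9.5)(14) = -115
E→F: (9.5)(11) − (13)(9) = -12.5
F→G: (13)(6.5) − (11)(11) = -36.5
G→A: (11)(-15) − (7.5)(6.5) = -213.75
Σ = -481.25
Signed area = Σ/2 = -240.625 (negative ⇒ clockwise traversal).

-240.625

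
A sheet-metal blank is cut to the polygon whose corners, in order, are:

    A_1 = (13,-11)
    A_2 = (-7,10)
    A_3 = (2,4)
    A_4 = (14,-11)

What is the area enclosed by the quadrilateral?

42

Apply the shoelace formula: 2A = Σ (x_i·y_{i+1} − x_{i+1}·y_i), indices taken mod 4.
Σ = (53) + (-48) + (-78) + (-11) = -84
Area = |Σ|/2 = 42.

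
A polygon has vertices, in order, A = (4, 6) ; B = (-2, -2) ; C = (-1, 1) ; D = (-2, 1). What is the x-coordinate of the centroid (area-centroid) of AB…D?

1/3

Apply Gauss's area formula. First the cross-terms c_i = x_i·y_{i+1} − x_{i+1}·y_i:
  4, -4, 1, -16  ⇒  2A = -15, A = -7.5.
Then Σ (x_i + x_{i+1})·c_i = -15, so x̄ = -15 / (6·(-7.5)) = 1/3.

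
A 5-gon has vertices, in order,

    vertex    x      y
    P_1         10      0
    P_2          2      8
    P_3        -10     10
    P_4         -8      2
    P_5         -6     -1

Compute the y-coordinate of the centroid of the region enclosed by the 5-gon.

317/81

Apply Gauss's area formula. First the cross-terms c_i = x_i·y_{i+1} − x_{i+1}·y_i:
  80, 100, 60, 20, 10  ⇒  2A = 270, A = 135.
Then Σ (y_i + y_{i+1})·c_i = 3170, so ȳ = 3170 / (6·135) = 317/81.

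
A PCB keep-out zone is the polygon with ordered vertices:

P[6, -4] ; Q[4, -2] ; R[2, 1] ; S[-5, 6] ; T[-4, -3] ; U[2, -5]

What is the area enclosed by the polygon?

58

Σ = (4) + (8) + (17) + (39) + (26) + (22) = 116
Area = |Σ|/2 = 58.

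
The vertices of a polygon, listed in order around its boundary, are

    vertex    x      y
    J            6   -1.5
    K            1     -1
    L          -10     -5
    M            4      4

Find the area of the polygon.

Cross-terms: -4.5, -15, -20, -30  ⇒  Σ = -69.5
Area = |Σ|/2 = 34.75.

34.75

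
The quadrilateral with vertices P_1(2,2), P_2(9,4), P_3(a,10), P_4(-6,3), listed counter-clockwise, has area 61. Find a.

Write out the shoelace sum; only the two edges meeting at P_3 involve a:
2·Area = [(9·10 − a·4) + (a·3 − (-6)·10)] + -28
       = -1·a + 122 = 122
⇒ a = 0.

0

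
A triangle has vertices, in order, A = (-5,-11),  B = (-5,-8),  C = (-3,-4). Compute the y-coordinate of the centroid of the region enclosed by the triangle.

-23/3

Apply the shoelace formula. First the cross-terms c_i = x_i·y_{i+1} − x_{i+1}·y_i:
  -15, -4, 13  ⇒  2A = -6, A = -3.
Then Σ (y_i + y_{i+1})·c_i = 138, so ȳ = 138 / (6·(-3)) = -23/3.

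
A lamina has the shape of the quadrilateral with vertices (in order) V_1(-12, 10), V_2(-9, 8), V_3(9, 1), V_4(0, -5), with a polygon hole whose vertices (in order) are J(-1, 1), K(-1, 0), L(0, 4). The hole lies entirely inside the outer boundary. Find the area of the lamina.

Outer boundary:
Apply Gauss's area formula: 2A = Σ (x_i·y_{i+1} − x_{i+1}·y_i), indices taken mod 4.
V_1→V_2: (-12)(8) − (-9)(10) = -6
V_2→V_3: (-9)(1) − (9)(8) = -81
V_3→V_4: (9)(-5) − (0)(1) = -45
V_4→V_1: (0)(10) − (-12)(-5) = -60
Σ = -192
Area = |Σ|/2 = 96.
Hole:
Σ = (1) + (-4) + (4) = 1
Area = |Σ|/2 = 0.5.
Net area = 96 − 0.5 = 95.5.

95.5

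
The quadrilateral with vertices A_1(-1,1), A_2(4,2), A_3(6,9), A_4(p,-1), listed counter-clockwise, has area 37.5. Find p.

-8

The doubled signed area Σ (x_i y_{i+1} − x_{i+1} y_i) is linear in p.
With p=0 it equals 11; the coefficient of p is -8 (from the two edges through A_4).
So -8·p + 11 = 2·37.5 = 75 ⇒ p = -8.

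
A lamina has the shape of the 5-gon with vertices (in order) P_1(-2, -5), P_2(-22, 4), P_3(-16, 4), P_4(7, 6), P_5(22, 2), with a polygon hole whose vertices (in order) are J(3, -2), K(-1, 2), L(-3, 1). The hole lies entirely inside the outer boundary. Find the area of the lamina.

Outer boundary:
Apply the shoelace (surveyor's) formula: 2A = Σ (x_i·y_{i+1} − x_{i+1}·y_i), indices taken mod 5.
Cross-terms: -118, -24, -124, -118, -106  ⇒  Σ = -490
Area = |Σ|/2 = 245.
Hole:
Σ = (4) + (5) + (3) = 12
Area = |Σ|/2 = 6.
Net area = 245 − 6 = 239.

239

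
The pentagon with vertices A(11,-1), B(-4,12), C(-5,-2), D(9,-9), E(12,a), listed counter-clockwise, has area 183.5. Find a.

-6

Write out the shoelace sum; only the two edges meeting at E involve a:
2·Area = [(9·a − 12·(-9)) + (12·(-1) − 11·a)] + 259
       = -2·a + 355 = 367
⇒ a = -6.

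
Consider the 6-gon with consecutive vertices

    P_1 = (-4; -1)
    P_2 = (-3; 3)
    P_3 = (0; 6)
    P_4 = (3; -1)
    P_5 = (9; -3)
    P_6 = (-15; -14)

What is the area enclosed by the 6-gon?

131.5

Σ = (-15) + (-18) + (-18) + (0) + (-171) + (-41) = -263
Area = |Σ|/2 = 131.5.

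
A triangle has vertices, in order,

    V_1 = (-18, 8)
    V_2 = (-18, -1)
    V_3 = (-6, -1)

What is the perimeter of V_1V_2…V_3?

|V_1V_2| = √((0)² + (-9)²) = √81 = 9
|V_2V_3| = √((12)² + (0)²) = √144 = 12
|V_3V_1| = √((-12)² + (9)²) = √225 = 15
Perimeter = 9 + 12 + 15 = 36.

36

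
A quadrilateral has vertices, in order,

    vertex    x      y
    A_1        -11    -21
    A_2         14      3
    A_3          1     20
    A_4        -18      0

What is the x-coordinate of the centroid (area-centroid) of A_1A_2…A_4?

Apply the shoelace (surveyor's) formula. First the cross-terms c_i = x_i·y_{i+1} − x_{i+1}·y_i:
  261, 277, 360, 378  ⇒  2A = 1276, A = 638.
Then Σ (x_i + x_{i+1})·c_i = -12144, so x̄ = -12144 / (6·638) = -92/29.

-92/29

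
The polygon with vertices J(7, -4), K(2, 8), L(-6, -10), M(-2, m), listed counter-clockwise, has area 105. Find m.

Write out the shoelace sum; only the two edges meeting at M involve m:
2·Area = [((-6)·m − (-2)·(-10)) + ((-2)·(-4) − 7·m)] + 92
       = -13·m + 80 = 210
⇒ m = -10.

-10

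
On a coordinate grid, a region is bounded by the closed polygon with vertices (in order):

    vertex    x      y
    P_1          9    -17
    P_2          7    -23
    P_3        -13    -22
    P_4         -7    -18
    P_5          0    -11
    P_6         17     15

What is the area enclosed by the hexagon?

Apply the shoelace (surveyor's) formula: 2A = Σ (x_i·y_{i+1} − x_{i+1}·y_i), indices taken mod 6.
Σ = (-88) + (-453) + (80) + (77) + (187) + (-424) = -621
Area = |Σ|/2 = 310.5.

310.5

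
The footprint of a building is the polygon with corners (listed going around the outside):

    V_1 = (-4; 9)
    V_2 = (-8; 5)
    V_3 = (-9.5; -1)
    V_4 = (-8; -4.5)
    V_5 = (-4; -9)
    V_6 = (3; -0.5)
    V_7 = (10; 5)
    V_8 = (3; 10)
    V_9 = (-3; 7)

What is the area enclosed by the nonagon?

191.125

Apply the shoelace formula: 2A = Σ (x_i·y_{i+1} − x_{i+1}·y_i), indices taken mod 9.
Cross-terms: 52, 55.5, 34.75, 54, 29, 20, 85, 51, 1  ⇒  Σ = 382.25
Area = |Σ|/2 = 191.125.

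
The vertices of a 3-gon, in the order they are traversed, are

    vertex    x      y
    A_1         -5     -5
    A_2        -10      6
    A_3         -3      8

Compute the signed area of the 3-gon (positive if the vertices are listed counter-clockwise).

Apply the shoelace (surveyor's) formula: 2A = Σ (x_i·y_{i+1} − x_{i+1}·y_i), indices taken mod 3.
A_1→A_2: (-5)(6) − (-10)(-5) = -80
A_2→A_3: (-10)(8) − (-3)(6) = -62
A_3→A_1: (-3)(-5) − (-5)(8) = 55
Σ = -87
Signed area = Σ/2 = -43.5 (negative ⇒ clockwise traversal).

-43.5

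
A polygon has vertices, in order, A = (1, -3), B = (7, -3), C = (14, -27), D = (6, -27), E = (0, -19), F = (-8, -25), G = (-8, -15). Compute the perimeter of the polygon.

84

|AB| = √((6)² + (0)²) = √36 = 6
|BC| = √((7)² + (-24)²) = √625 = 25
|CD| = √((-8)² + (0)²) = √64 = 8
|DE| = √((-6)² + (8)²) = √100 = 10
|EF| = √((-8)² + (-6)²) = √100 = 10
|FG| = √((0)² + (10)²) = √100 = 10
|GA| = √((9)² + (12)²) = √225 = 15
Perimeter = 6 + 25 + 8 + 10 + 10 + 10 + 15 = 84.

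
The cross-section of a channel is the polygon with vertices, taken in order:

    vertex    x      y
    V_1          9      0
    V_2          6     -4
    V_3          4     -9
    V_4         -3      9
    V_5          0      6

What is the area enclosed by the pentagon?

Apply Gauss's area formula: 2A = Σ (x_i·y_{i+1} − x_{i+1}·y_i), indices taken mod 5.
Cross-terms: -36, -38, 9, -18, -54  ⇒  Σ = -137
Area = |Σ|/2 = 68.5.

68.5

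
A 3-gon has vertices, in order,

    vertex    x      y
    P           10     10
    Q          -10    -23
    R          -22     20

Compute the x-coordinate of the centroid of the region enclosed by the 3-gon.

-22/3

Apply Gauss's area formula. First the cross-terms c_i = x_i·y_{i+1} − x_{i+1}·y_i:
  -130, -706, -420  ⇒  2A = -1256, A = -628.
Then Σ (x_i + x_{i+1})·c_i = 27632, so x̄ = 27632 / (6·(-628)) = -22/3.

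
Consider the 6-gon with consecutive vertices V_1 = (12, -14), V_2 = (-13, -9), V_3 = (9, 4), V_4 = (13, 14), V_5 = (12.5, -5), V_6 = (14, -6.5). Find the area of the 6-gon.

Cross-terms: -290, 29, 74, -240, -11.25, -118  ⇒  Σ = -556.25
Area = |Σ|/2 = 278.125.

278.125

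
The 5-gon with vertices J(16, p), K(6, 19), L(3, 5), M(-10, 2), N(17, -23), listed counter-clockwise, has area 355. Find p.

The doubled signed area Σ (x_i y_{i+1} − x_{i+1} y_i) is linear in p.
With p=0 it equals 897; the coefficient of p is 11 (from the two edges through J).
So 11·p + 897 = 2·355 = 710 ⇒ p = -17.

-17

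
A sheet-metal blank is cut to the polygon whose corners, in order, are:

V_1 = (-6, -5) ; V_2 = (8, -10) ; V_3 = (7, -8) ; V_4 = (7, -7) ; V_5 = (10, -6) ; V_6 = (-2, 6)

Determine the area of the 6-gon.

117.5

Apply the shoelace (surveyor's) formula: 2A = Σ (x_i·y_{i+1} − x_{i+1}·y_i), indices taken mod 6.
Σ = (100) + (6) + (7) + (28) + (48) + (46) = 235
Area = |Σ|/2 = 117.5.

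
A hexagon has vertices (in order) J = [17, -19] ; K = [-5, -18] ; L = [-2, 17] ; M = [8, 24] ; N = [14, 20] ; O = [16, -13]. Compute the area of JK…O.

Apply the shoelace formula: 2A = Σ (x_i·y_{i+1} − x_{i+1}·y_i), indices taken mod 6.
Cross-terms: -401, -121, -184, -176, -502, -83  ⇒  Σ = -1467
Area = |Σ|/2 = 733.5.

733.5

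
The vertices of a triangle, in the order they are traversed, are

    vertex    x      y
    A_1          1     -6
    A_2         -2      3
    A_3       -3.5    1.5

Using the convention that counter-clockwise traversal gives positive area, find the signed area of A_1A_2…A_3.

9

Apply Gauss's area formula: 2A = Σ (x_i·y_{i+1} − x_{i+1}·y_i), indices taken mod 3.
Σ = (-9) + (7.5) + (19.5) = 18
Signed area = Σ/2 = 9 (positive ⇒ counter-clockwise traversal).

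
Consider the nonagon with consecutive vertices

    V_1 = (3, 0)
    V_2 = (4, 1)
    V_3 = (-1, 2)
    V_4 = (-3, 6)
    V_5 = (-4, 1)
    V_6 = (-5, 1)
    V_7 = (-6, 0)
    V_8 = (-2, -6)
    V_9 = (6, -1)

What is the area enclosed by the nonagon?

58.5

Apply Gauss's area formula: 2A = Σ (x_i·y_{i+1} − x_{i+1}·y_i), indices taken mod 9.
V_1→V_2: (3)(1) − (4)(0) = 3
V_2→V_3: (4)(2) − (-1)(1) = 9
V_3→V_4: (-1)(6) − (-3)(2) = 0
V_4→V_5: (-3)(1) − (-4)(6) = 21
V_5→V_6: (-4)(1) − (-5)(1) = 1
V_6→V_7: (-5)(0) − (-6)(1) = 6
V_7→V_8: (-6)(-6) − (-2)(0) = 36
V_8→V_9: (-2)(-1) − (6)(-6) = 38
V_9→V_1: (6)(0) − (3)(-1) = 3
Σ = 117
Area = |Σ|/2 = 58.5.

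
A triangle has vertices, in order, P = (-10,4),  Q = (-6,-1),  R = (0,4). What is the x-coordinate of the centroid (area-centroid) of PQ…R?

Apply Gauss's area formula. First the cross-terms c_i = x_i·y_{i+1} − x_{i+1}·y_i:
  34, -24, 40  ⇒  2A = 50, A = 25.
Then Σ (x_i + x_{i+1})·c_i = -800, so x̄ = -800 / (6·25) = -16/3.

-16/3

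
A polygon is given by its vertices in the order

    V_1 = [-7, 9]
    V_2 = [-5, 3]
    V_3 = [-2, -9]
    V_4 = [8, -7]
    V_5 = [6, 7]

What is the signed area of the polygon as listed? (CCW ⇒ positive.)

181

Apply Gauss's area formula: 2A = Σ (x_i·y_{i+1} − x_{i+1}·y_i), indices taken mod 5.
Σ = (24) + (51) + (86) + (98) + (103) = 362
Signed area = Σ/2 = 181 (positive ⇒ counter-clockwise traversal).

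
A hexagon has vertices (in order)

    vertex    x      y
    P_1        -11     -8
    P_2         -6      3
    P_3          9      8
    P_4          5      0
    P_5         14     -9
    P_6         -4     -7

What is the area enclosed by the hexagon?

210

Apply Gauss's area formula: 2A = Σ (x_i·y_{i+1} − x_{i+1}·y_i), indices taken mod 6.
Cross-terms: -81, -75, -40, -45, -134, -45  ⇒  Σ = -420
Area = |Σ|/2 = 210.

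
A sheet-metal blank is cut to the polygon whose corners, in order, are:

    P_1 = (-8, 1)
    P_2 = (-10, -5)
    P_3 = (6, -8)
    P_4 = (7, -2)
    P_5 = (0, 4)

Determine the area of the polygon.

Σ = (50) + (110) + (44) + (28) + (32) = 264
Area = |Σ|/2 = 132.

132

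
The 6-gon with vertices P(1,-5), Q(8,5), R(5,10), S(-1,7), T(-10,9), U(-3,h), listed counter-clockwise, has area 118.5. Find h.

1

The doubled signed area Σ (x_i y_{i+1} − x_{i+1} y_i) is linear in h.
With h=0 it equals 248; the coefficient of h is -11 (from the two edges through U).
So -11·h + 248 = 2·118.5 = 237 ⇒ h = 1.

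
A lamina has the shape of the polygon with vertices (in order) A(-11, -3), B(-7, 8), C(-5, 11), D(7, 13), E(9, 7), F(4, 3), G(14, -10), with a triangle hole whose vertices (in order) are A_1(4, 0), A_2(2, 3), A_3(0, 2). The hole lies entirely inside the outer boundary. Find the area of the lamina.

291.5

Outer boundary:
Apply the shoelace (surveyor's) formula: 2A = Σ (x_i·y_{i+1} − x_{i+1}·y_i), indices taken mod 7.
A→B: (-11)(8) − (-7)(-3) = -109
B→C: (-7)(11) − (-5)(8) = -37
C→D: (-5)(13) − (7)(11) = -142
D→E: (7)(7) − (9)(13) = -68
E→F: (9)(3) − (4)(7) = -1
F→G: (4)(-10) − (14)(3) = -82
G→A: (14)(-3) − (-11)(-10) = -152
Σ = -591
Area = |Σ|/2 = 295.5.
Hole:
A_1→A_2: (4)(3) − (2)(0) = 12
A_2→A_3: (2)(2) − (0)(3) = 4
A_3→A_1: (0)(0) − (4)(2) = -8
Σ = 8
Area = |Σ|/2 = 4.
Net area = 295.5 − 4 = 291.5.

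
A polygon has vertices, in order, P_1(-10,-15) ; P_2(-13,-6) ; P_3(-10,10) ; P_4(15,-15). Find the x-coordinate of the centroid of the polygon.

-8/3

Apply Gauss's area formula. First the cross-terms c_i = x_i·y_{i+1} − x_{i+1}·y_i:
  -135, -190, 0, -375  ⇒  2A = -700, A = -350.
Then Σ (x_i + x_{i+1})·c_i = 5600, so x̄ = 5600 / (6·(-350)) = -8/3.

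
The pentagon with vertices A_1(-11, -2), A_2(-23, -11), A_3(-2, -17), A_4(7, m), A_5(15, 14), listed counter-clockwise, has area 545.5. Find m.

The doubled signed area Σ (x_i y_{i+1} − x_{i+1} y_i) is linear in m.
With m=0 it equals 785; the coefficient of m is -17 (from the two edges through A_4).
So -17·m + 785 = 2·545.5 = 1091 ⇒ m = -18.

-18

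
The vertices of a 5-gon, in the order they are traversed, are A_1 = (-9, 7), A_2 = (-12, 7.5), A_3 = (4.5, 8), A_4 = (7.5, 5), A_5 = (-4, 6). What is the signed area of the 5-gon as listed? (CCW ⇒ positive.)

Σ = (16.5) + (-129.75) + (-37.5) + (65) + (26) = -59.75
Signed area = Σ/2 = -29.875 (negative ⇒ clockwise traversal).

-29.875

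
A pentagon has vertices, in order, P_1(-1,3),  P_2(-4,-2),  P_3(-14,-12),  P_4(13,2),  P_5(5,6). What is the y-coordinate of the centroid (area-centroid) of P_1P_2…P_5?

-271/251

Apply the shoelace (surveyor's) formula. First the cross-terms c_i = x_i·y_{i+1} − x_{i+1}·y_i:
  14, 20, 128, 68, 21  ⇒  2A = 251, A = 125.5.
Then Σ (y_i + y_{i+1})·c_i = -813, so ȳ = -813 / (6·125.5) = -271/251.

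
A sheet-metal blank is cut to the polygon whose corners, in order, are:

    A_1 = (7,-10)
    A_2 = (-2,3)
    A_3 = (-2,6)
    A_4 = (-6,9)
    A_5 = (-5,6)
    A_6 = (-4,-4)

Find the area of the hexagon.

Apply the surveyor's formula: 2A = Σ (x_i·y_{i+1} − x_{i+1}·y_i), indices taken mod 6.
A_1→A_2: (7)(3) − (-2)(-10) = 1
A_2→A_3: (-2)(6) − (-2)(3) = -6
A_3→A_4: (-2)(9) − (-6)(6) = 18
A_4→A_5: (-6)(6) − (-5)(9) = 9
A_5→A_6: (-5)(-4) − (-4)(6) = 44
A_6→A_1: (-4)(-10) − (7)(-4) = 68
Σ = 134
Area = |Σ|/2 = 67.

67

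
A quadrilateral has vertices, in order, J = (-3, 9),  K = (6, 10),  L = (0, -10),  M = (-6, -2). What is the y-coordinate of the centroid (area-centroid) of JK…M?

18/11

Apply Gauss's area formula. First the cross-terms c_i = x_i·y_{i+1} − x_{i+1}·y_i:
  -84, -60, -60, -60  ⇒  2A = -264, A = -132.
Then Σ (y_i + y_{i+1})·c_i = -1296, so ȳ = -1296 / (6·(-132)) = 18/11.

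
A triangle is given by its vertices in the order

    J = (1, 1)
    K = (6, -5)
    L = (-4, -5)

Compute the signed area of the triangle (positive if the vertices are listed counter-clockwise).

-30

J→K: (1)(-5) − (6)(1) = -11
K→L: (6)(-5) − (-4)(-5) = -50
L→J: (-4)(1) − (1)(-5) = 1
Σ = -60
Signed area = Σ/2 = -30 (negative ⇒ clockwise traversal).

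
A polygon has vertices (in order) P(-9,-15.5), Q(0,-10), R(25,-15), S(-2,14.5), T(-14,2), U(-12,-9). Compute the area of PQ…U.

Apply Gauss's area formula: 2A = Σ (x_i·y_{i+1} − x_{i+1}·y_i), indices taken mod 6.
Σ = (90) + (250) + (332.5) + (199) + (150) + (105) = 1126.5
Area = |Σ|/2 = 563.25.

563.25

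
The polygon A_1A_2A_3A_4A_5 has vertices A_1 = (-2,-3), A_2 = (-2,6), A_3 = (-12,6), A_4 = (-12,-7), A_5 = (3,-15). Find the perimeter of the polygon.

|A_1A_2| = √((0)² + (9)²) = √81 = 9
|A_2A_3| = √((-10)² + (0)²) = √100 = 10
|A_3A_4| = √((0)² + (-13)²) = √169 = 13
|A_4A_5| = √((15)² + (-8)²) = √289 = 17
|A_5A_1| = √((-5)² + (12)²) = √169 = 13
Perimeter = 9 + 10 + 13 + 17 + 13 = 62.

62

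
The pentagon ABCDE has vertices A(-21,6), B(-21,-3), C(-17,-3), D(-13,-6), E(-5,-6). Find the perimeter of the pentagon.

|AB| = √((0)² + (-9)²) = √81 = 9
|BC| = √((4)² + (0)²) = √16 = 4
|CD| = √((4)² + (-3)²) = √25 = 5
|DE| = √((8)² + (0)²) = √64 = 8
|EA| = √((-16)² + (12)²) = √400 = 20
Perimeter = 9 + 4 + 5 + 8 + 20 = 46.

46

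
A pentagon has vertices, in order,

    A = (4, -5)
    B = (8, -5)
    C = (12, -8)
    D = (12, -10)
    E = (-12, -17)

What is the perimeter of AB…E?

|AB| = √((4)² + (0)²) = √16 = 4
|BC| = √((4)² + (-3)²) = √25 = 5
|CD| = √((0)² + (-2)²) = √4 = 2
|DE| = √((-24)² + (-7)²) = √625 = 25
|EA| = √((16)² + (12)²) = √400 = 20
Perimeter = 4 + 5 + 2 + 25 + 20 = 56.

56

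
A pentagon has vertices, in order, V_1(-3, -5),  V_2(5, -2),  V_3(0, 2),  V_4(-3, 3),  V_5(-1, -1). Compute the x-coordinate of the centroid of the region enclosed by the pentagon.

62/165

Apply the shoelace formula. First the cross-terms c_i = x_i·y_{i+1} − x_{i+1}·y_i:
  31, 10, 6, 6, 2  ⇒  2A = 55, A = 27.5.
Then Σ (x_i + x_{i+1})·c_i = 62, so x̄ = 62 / (6·27.5) = 62/165.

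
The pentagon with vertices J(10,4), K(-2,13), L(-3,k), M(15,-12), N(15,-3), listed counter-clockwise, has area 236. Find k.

-2

The doubled signed area Σ (x_i y_{i+1} − x_{i+1} y_i) is linear in k.
With k=0 it equals 438; the coefficient of k is -17 (from the two edges through L).
So -17·k + 438 = 2·236 = 472 ⇒ k = -2.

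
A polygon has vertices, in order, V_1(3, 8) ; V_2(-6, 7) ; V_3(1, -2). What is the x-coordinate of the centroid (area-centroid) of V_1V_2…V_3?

-2/3

Apply the surveyor's formula. First the cross-terms c_i = x_i·y_{i+1} − x_{i+1}·y_i:
  69, 5, 14  ⇒  2A = 88, A = 44.
Then Σ (x_i + x_{i+1})·c_i = -176, so x̄ = -176 / (6·44) = -2/3.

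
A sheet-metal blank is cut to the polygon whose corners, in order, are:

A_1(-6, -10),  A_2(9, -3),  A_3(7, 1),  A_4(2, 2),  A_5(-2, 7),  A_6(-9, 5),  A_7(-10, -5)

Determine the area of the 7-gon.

193

Σ = (108) + (30) + (12) + (18) + (53) + (95) + (70) = 386
Area = |Σ|/2 = 193.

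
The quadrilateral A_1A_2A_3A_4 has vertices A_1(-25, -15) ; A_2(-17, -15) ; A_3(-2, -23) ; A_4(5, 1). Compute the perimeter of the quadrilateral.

84

|A_1A_2| = √((8)² + (0)²) = √64 = 8
|A_2A_3| = √((15)² + (-8)²) = √289 = 17
|A_3A_4| = √((7)² + (24)²) = √625 = 25
|A_4A_1| = √((-30)² + (-16)²) = √1156 = 34
Perimeter = 8 + 17 + 25 + 34 = 84.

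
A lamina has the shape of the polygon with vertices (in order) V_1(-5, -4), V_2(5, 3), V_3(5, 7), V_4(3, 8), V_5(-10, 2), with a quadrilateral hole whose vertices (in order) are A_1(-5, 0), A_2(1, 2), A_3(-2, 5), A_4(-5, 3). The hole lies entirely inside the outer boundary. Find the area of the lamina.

73.5

Outer boundary:
Apply Gauss's area formula: 2A = Σ (x_i·y_{i+1} − x_{i+1}·y_i), indices taken mod 5.
Σ = (5) + (20) + (19) + (86) + (50) = 180
Area = |Σ|/2 = 90.
Hole:
Apply the shoelace formula: 2A = Σ (x_i·y_{i+1} − x_{i+1}·y_i), indices taken mod 4.
Σ = (-10) + (9) + (19) + (15) = 33
Area = |Σ|/2 = 16.5.
Net area = 90 − 16.5 = 73.5.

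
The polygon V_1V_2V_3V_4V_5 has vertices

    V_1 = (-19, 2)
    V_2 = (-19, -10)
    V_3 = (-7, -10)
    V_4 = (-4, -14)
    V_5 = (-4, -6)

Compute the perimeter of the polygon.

|V_1V_2| = √((0)² + (-12)²) = √144 = 12
|V_2V_3| = √((12)² + (0)²) = √144 = 12
|V_3V_4| = √((3)² + (-4)²) = √25 = 5
|V_4V_5| = √((0)² + (8)²) = √64 = 8
|V_5V_1| = √((-15)² + (8)²) = √289 = 17
Perimeter = 12 + 12 + 5 + 8 + 17 = 54.

54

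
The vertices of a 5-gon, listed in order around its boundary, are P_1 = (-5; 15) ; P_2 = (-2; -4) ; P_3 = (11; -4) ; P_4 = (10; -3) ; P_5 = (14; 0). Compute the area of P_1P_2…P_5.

180.5

Apply the surveyor's formula: 2A = Σ (x_i·y_{i+1} − x_{i+1}·y_i), indices taken mod 5.
P_1→P_2: (-5)(-4) − (-2)(15) = 50
P_2→P_3: (-2)(-4) − (11)(-4) = 52
P_3→P_4: (11)(-3) − (10)(-4) = 7
P_4→P_5: (10)(0) − (14)(-3) = 42
P_5→P_1: (14)(15) − (-5)(0) = 210
Σ = 361
Area = |Σ|/2 = 180.5.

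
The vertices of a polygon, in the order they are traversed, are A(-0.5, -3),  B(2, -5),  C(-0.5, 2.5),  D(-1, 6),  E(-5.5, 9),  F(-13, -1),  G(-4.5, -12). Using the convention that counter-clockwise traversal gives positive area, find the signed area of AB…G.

158

Σ = (8.5) + (2.5) + (-0.5) + (24) + (122.5) + (151.5) + (7.5) = 316
Signed area = Σ/2 = 158 (positive ⇒ counter-clockwise traversal).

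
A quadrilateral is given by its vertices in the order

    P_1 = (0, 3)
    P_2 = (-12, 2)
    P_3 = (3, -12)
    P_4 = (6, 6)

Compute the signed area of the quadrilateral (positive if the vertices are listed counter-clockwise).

141

Apply the shoelace formula: 2A = Σ (x_i·y_{i+1} − x_{i+1}·y_i), indices taken mod 4.
Σ = (36) + (138) + (90) + (18) = 282
Signed area = Σ/2 = 141 (positive ⇒ counter-clockwise traversal).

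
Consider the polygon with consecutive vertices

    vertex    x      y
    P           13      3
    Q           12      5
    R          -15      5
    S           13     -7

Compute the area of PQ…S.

167

Apply Gauss's area formula: 2A = Σ (x_i·y_{i+1} − x_{i+1}·y_i), indices taken mod 4.
P→Q: (13)(5) − (12)(3) = 29
Q→R: (12)(5) − (-15)(5) = 135
R→S: (-15)(-7) − (13)(5) = 40
S→P: (13)(3) − (13)(-7) = 130
Σ = 334
Area = |Σ|/2 = 167.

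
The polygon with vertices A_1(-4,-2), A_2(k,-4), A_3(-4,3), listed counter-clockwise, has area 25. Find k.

6

Write out the shoelace sum; only the two edges meeting at A_2 involve k:
2·Area = [((-4)·(-4) − k·(-2)) + (k·3 − (-4)·(-4))] + 20
       = 5·k + 20 = 50
⇒ k = 6.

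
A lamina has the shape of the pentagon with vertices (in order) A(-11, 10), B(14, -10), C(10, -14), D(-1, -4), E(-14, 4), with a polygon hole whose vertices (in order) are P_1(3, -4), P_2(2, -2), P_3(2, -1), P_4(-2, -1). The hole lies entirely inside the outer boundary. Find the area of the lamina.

162.5

Outer boundary:
Cross-terms: -30, -96, -54, -60, -96  ⇒  Σ = -336
Area = |Σ|/2 = 168.
Hole:
Cross-terms: 2, 2, -4, 11  ⇒  Σ = 11
Area = |Σ|/2 = 5.5.
Net area = 168 − 5.5 = 162.5.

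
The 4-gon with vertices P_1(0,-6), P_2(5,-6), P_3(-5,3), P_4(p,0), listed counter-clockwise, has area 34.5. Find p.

Write out the shoelace sum; only the two edges meeting at P_4 involve p:
2·Area = [((-5)·0 − p·3) + (p·(-6) − 0·0)] + 15
       = -9·p + 15 = 69
⇒ p = -6.

-6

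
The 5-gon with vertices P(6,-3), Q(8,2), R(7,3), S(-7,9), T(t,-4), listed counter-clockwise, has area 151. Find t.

-10

The doubled signed area Σ (x_i y_{i+1} − x_{i+1} y_i) is linear in t.
With t=0 it equals 182; the coefficient of t is -12 (from the two edges through T).
So -12·t + 182 = 2·151 = 302 ⇒ t = -10.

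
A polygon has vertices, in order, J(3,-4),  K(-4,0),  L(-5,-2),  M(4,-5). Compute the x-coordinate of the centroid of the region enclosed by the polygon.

-4/3

Apply the surveyor's formula. First the cross-terms c_i = x_i·y_{i+1} − x_{i+1}·y_i:
  -16, 8, 33, -1  ⇒  2A = 24, A = 12.
Then Σ (x_i + x_{i+1})·c_i = -96, so x̄ = -96 / (6·12) = -4/3.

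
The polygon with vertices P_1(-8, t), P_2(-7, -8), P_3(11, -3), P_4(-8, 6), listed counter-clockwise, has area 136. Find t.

-9

The doubled signed area Σ (x_i y_{i+1} − x_{i+1} y_i) is linear in t.
With t=0 it equals 263; the coefficient of t is -1 (from the two edges through P_1).
So -1·t + 263 = 2·136 = 272 ⇒ t = -9.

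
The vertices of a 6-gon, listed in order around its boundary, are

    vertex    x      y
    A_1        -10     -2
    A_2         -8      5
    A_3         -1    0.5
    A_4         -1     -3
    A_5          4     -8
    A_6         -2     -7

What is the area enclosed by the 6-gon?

A_1→A_2: (-10)(5) − (-8)(-2) = -66
A_2→A_3: (-8)(0.5) − (-1)(5) = 1
A_3→A_4: (-1)(-3) − (-1)(0.5) = 3.5
A_4→A_5: (-1)(-8) − (4)(-3) = 20
A_5→A_6: (4)(-7) − (-2)(-8) = -44
A_6→A_1: (-2)(-2) − (-10)(-7) = -66
Σ = -151.5
Area = |Σ|/2 = 75.75.

75.75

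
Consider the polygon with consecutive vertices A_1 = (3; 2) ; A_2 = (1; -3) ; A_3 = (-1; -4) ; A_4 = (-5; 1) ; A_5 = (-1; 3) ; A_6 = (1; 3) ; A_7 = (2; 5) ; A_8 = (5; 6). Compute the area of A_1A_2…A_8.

Σ = (-11) + (-7) + (-21) + (-14) + (-6) + (-1) + (-13) + (-8) = -81
Area = |Σ|/2 = 40.5.

40.5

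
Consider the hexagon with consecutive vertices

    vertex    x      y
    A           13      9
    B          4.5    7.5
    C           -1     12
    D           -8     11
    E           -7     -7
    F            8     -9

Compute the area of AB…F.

Apply Gauss's area formula: 2A = Σ (x_i·y_{i+1} − x_{i+1}·y_i), indices taken mod 6.
Σ = (57) + (61.5) + (85) + (133) + (119) + (189) = 644.5
Area = |Σ|/2 = 322.25.

322.25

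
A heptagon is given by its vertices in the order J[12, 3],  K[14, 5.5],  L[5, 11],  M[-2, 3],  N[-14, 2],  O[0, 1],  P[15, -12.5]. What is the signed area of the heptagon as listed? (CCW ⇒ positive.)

Σ = (24) + (126.5) + (37) + (38) + (-14) + (-15) + (195) = 391.5
Signed area = Σ/2 = 195.75 (positive ⇒ counter-clockwise traversal).

195.75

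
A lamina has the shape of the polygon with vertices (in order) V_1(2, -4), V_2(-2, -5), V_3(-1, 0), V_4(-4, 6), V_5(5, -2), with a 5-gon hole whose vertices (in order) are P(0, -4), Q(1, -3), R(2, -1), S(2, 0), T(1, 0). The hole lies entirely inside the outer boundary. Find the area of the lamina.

30

Outer boundary:
Apply the surveyor's formula: 2A = Σ (x_i·y_{i+1} − x_{i+1}·y_i), indices taken mod 5.
Σ = (-18) + (-5) + (-6) + (-22) + (-16) = -67
Area = |Σ|/2 = 33.5.
Hole:
Apply the shoelace formula: 2A = Σ (x_i·y_{i+1} − x_{i+1}·y_i), indices taken mod 5.
P→Q: (0)(-3) − (1)(-4) = 4
Q→R: (1)(-1) − (2)(-3) = 5
R→S: (2)(0) − (2)(-1) = 2
S→T: (2)(0) − (1)(0) = 0
T→P: (1)(-4) − (0)(0) = -4
Σ = 7
Area = |Σ|/2 = 3.5.
Net area = 33.5 − 3.5 = 30.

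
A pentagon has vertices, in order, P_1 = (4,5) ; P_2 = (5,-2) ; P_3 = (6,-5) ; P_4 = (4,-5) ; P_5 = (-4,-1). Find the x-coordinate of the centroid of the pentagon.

Apply Gauss's area formula. First the cross-terms c_i = x_i·y_{i+1} − x_{i+1}·y_i:
  -33, -13, -10, -24, -16  ⇒  2A = -96, A = -48.
Then Σ (x_i + x_{i+1})·c_i = -540, so x̄ = -540 / (6·(-48)) = 1.875.

1.875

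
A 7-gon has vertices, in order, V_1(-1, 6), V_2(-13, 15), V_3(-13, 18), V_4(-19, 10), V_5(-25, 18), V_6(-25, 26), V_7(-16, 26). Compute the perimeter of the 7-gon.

|V_1V_2| = √((-12)² + (9)²) = √225 = 15
|V_2V_3| = √((0)² + (3)²) = √9 = 3
|V_3V_4| = √((-6)² + (-8)²) = √100 = 10
|V_4V_5| = √((-6)² + (8)²) = √100 = 10
|V_5V_6| = √((0)² + (8)²) = √64 = 8
|V_6V_7| = √((9)² + (0)²) = √81 = 9
|V_7V_1| = √((15)² + (-20)²) = √625 = 25
Perimeter = 15 + 3 + 10 + 10 + 8 + 9 + 25 = 80.

80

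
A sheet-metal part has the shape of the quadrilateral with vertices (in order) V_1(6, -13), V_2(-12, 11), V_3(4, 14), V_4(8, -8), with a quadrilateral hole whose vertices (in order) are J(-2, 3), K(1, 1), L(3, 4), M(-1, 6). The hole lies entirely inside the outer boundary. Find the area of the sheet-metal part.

237.5

Outer boundary:
Apply the shoelace formula: 2A = Σ (x_i·y_{i+1} − x_{i+1}·y_i), indices taken mod 4.
Σ = (-90) + (-212) + (-144) + (-56) = -502
Area = |Σ|/2 = 251.
Hole:
Apply the shoelace (surveyor's) formula: 2A = Σ (x_i·y_{i+1} − x_{i+1}·y_i), indices taken mod 4.
Σ = (-5) + (1) + (22) + (9) = 27
Area = |Σ|/2 = 13.5.
Net area = 251 − 13.5 = 237.5.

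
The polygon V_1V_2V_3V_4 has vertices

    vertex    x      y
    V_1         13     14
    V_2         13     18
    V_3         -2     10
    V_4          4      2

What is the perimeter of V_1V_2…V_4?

46

|V_1V_2| = √((0)² + (4)²) = √16 = 4
|V_2V_3| = √((-15)² + (-8)²) = √289 = 17
|V_3V_4| = √((6)² + (-8)²) = √100 = 10
|V_4V_1| = √((9)² + (12)²) = √225 = 15
Perimeter = 4 + 17 + 10 + 15 = 46.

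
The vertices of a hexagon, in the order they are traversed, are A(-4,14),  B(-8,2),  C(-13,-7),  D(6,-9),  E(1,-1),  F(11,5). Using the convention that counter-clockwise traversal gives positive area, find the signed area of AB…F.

269

Apply Gauss's area formula: 2A = Σ (x_i·y_{i+1} − x_{i+1}·y_i), indices taken mod 6.
Σ = (104) + (82) + (159) + (3) + (16) + (174) = 538
Signed area = Σ/2 = 269 (positive ⇒ counter-clockwise traversal).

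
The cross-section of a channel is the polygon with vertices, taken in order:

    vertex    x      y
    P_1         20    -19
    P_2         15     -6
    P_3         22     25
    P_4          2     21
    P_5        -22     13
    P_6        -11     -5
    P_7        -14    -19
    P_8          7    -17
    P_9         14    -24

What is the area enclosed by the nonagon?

1309.5

Apply the shoelace (surveyor's) formula: 2A = Σ (x_i·y_{i+1} − x_{i+1}·y_i), indices taken mod 9.
Σ = (165) + (507) + (412) + (488) + (253) + (139) + (371) + (70) + (214) = 2619
Area = |Σ|/2 = 1309.5.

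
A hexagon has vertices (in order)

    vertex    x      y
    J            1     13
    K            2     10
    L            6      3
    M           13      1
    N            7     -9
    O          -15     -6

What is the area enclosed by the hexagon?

296.5

Σ = (-16) + (-54) + (-33) + (-124) + (-177) + (-189) = -593
Area = |Σ|/2 = 296.5.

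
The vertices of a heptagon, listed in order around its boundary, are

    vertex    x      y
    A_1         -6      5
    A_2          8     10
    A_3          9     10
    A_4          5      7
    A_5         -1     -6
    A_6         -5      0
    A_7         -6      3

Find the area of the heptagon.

88.5

Cross-terms: -100, -10, 13, -23, -30, -15, -12  ⇒  Σ = -177
Area = |Σ|/2 = 88.5.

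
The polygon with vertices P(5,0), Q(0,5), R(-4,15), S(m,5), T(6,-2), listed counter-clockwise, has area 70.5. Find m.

The doubled signed area Σ (x_i y_{i+1} − x_{i+1} y_i) is linear in m.
With m=0 it equals 5; the coefficient of m is -17 (from the two edges through S).
So -17·m + 5 = 2·70.5 = 141 ⇒ m = -8.

-8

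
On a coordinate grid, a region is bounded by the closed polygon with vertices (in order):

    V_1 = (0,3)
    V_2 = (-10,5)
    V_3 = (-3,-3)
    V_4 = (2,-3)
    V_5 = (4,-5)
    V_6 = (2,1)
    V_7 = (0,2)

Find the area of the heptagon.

55

Apply the shoelace (surveyor's) formula: 2A = Σ (x_i·y_{i+1} − x_{i+1}·y_i), indices taken mod 7.
Σ = (30) + (45) + (15) + (2) + (14) + (4) + (0) = 110
Area = |Σ|/2 = 55.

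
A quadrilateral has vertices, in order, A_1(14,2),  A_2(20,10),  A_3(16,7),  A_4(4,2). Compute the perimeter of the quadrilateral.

38

|A_1A_2| = √((6)² + (8)²) = √100 = 10
|A_2A_3| = √((-4)² + (-3)²) = √25 = 5
|A_3A_4| = √((-12)² + (-5)²) = √169 = 13
|A_4A_1| = √((10)² + (0)²) = √100 = 10
Perimeter = 10 + 5 + 13 + 10 = 38.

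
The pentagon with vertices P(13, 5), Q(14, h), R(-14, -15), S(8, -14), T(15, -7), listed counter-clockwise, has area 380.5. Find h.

The doubled signed area Σ (x_i y_{i+1} − x_{i+1} y_i) is linear in h.
With h=0 it equals 356; the coefficient of h is 27 (from the two edges through Q).
So 27·h + 356 = 2·380.5 = 761 ⇒ h = 15.

15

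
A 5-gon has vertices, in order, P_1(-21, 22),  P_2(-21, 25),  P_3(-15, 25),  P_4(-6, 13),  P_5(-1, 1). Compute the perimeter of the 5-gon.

|P_1P_2| = √((0)² + (3)²) = √9 = 3
|P_2P_3| = √((6)² + (0)²) = √36 = 6
|P_3P_4| = √((9)² + (-12)²) = √225 = 15
|P_4P_5| = √((5)² + (-12)²) = √169 = 13
|P_5P_1| = √((-20)² + (21)²) = √841 = 29
Perimeter = 3 + 6 + 15 + 13 + 29 = 66.

66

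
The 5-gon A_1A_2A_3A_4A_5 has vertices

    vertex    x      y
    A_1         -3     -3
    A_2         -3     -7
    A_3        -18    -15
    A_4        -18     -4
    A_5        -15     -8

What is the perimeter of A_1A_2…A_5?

50

|A_1A_2| = √((0)² + (-4)²) = √16 = 4
|A_2A_3| = √((-15)² + (-8)²) = √289 = 17
|A_3A_4| = √((0)² + (11)²) = √121 = 11
|A_4A_5| = √((3)² + (-4)²) = √25 = 5
|A_5A_1| = √((12)² + (5)²) = √169 = 13
Perimeter = 4 + 17 + 11 + 5 + 13 = 50.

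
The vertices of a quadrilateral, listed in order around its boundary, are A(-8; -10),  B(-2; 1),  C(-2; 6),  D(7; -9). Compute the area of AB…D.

102

Σ = (-28) + (-10) + (-24) + (-142) = -204
Area = |Σ|/2 = 102.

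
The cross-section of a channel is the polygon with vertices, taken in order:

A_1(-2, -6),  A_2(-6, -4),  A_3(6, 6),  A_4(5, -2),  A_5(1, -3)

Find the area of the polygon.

53.5

Apply the shoelace formula: 2A = Σ (x_i·y_{i+1} − x_{i+1}·y_i), indices taken mod 5.
Σ = (-28) + (-12) + (-42) + (-13) + (-12) = -107
Area = |Σ|/2 = 53.5.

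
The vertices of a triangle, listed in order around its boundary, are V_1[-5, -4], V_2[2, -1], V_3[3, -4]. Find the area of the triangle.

Apply the shoelace (surveyor's) formula: 2A = Σ (x_i·y_{i+1} − x_{i+1}·y_i), indices taken mod 3.
Σ = (13) + (-5) + (-32) = -24
Area = |Σ|/2 = 12.

12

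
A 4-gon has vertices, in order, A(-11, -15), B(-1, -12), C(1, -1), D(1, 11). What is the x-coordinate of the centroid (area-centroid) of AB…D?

Apply the shoelace formula. First the cross-terms c_i = x_i·y_{i+1} − x_{i+1}·y_i:
  117, 13, 12, 106  ⇒  2A = 248, A = 124.
Then Σ (x_i + x_{i+1})·c_i = -2440, so x̄ = -2440 / (6·124) = -305/93.

-305/93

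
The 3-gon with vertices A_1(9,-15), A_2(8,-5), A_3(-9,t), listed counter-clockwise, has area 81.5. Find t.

2

The doubled signed area Σ (x_i y_{i+1} − x_{i+1} y_i) is linear in t.
With t=0 it equals 165; the coefficient of t is -1 (from the two edges through A_3).
So -1·t + 165 = 2·81.5 = 163 ⇒ t = 2.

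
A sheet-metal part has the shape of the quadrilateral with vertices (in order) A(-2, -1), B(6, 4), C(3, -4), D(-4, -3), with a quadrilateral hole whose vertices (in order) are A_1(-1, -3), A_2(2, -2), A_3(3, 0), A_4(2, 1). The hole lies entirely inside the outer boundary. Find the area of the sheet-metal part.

Outer boundary:
Cross-terms: -2, -36, -25, -2  ⇒  Σ = -65
Area = |Σ|/2 = 32.5.
Hole:
A_1→A_2: (-1)(-2) − (2)(-3) = 8
A_2→A_3: (2)(0) − (3)(-2) = 6
A_3→A_4: (3)(1) − (2)(0) = 3
A_4→A_1: (2)(-3) − (-1)(1) = -5
Σ = 12
Area = |Σ|/2 = 6.
Net area = 32.5 − 6 = 26.5.

26.5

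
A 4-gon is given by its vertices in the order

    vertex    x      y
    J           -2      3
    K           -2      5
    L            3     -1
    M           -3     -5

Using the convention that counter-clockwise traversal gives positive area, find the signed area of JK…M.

-27

Apply the shoelace (surveyor's) formula: 2A = Σ (x_i·y_{i+1} − x_{i+1}·y_i), indices taken mod 4.
Cross-terms: -4, -13, -18, -19  ⇒  Σ = -54
Signed area = Σ/2 = -27 (negative ⇒ clockwise traversal).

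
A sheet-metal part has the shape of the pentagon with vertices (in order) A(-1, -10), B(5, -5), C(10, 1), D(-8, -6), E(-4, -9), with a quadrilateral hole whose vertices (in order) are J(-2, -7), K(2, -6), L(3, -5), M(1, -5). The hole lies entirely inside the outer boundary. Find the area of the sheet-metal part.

65

Outer boundary:
Apply Gauss's area formula: 2A = Σ (x_i·y_{i+1} − x_{i+1}·y_i), indices taken mod 5.
Σ = (55) + (55) + (-52) + (48) + (31) = 137
Area = |Σ|/2 = 68.5.
Hole:
Apply Gauss's area formula: 2A = Σ (x_i·y_{i+1} − x_{i+1}·y_i), indices taken mod 4.
Cross-terms: 26, 8, -10, -17  ⇒  Σ = 7
Area = |Σ|/2 = 3.5.
Net area = 68.5 − 3.5 = 65.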